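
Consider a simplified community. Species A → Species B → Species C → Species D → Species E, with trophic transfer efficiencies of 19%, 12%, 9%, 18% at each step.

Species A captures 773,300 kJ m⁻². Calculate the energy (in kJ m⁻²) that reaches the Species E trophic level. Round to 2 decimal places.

285.63 kJ m⁻²

Species B: 773300 × 0.19 = 146927 kJ m⁻²
Species C: 146927 × 0.12 = 17631.24 kJ m⁻²
Species D: 17631.24 × 0.09 = 1586.8116 kJ m⁻²
Species E: 1586.8116 × 0.18 = 285.626088 kJ m⁻²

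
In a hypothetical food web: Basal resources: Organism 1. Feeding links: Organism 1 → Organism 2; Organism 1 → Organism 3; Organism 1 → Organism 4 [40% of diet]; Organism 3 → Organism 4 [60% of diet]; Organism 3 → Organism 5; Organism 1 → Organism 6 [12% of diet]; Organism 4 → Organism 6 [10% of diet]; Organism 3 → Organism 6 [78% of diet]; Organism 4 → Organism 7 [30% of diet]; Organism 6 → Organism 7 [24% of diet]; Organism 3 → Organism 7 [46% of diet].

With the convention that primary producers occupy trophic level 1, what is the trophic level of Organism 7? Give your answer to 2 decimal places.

3.41

Organism 2: 1 + 1 = 2
Organism 3: 1 + 1 = 2
Organism 4: 1 + (0.4×1 + 0.6×2) = 2.6
Organism 5: 1 + 2 = 3
Organism 6: 1 + (0.12×1 + 0.1×2.6 + 0.78×2) = 2.94
Organism 7: 1 + (0.3×2.6 + 0.24×2.94 + 0.46×2) = 3.4056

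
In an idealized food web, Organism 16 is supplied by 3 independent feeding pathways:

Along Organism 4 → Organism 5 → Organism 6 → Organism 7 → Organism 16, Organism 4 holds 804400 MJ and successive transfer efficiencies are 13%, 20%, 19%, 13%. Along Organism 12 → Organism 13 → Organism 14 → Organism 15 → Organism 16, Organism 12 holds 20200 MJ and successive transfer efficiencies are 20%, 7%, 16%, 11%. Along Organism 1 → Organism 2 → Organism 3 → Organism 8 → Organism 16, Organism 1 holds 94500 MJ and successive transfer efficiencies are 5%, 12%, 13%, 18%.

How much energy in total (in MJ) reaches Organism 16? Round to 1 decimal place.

Via Organism 4: 804400 × 0.13 × 0.2 × 0.19 × 0.13 = 516.58568 MJ
Via Organism 12: 20200 × 0.2 × 0.07 × 0.16 × 0.11 = 4.97728 MJ
Via Organism 1: 94500 × 0.05 × 0.12 × 0.13 × 0.18 = 13.2678 MJ
Total at Organism 16: 516.58568 + 4.97728 + 13.2678 = 534.83076 MJ

534.8 MJ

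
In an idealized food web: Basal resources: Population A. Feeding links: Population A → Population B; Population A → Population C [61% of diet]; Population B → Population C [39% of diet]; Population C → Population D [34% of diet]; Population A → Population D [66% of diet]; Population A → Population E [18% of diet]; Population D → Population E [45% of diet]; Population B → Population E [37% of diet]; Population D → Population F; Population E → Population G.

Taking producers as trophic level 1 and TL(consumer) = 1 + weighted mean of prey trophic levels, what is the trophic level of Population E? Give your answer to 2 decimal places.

Population B: 1 + 1 = 2
Population C: 1 + (0.61×1 + 0.39×2) = 2.39
Population D: 1 + (0.34×2.39 + 0.66×1) = 2.4726
Population E: 1 + (0.18×1 + 0.45×2.4726 + 0.37×2) = 3.03267
Population F: 1 + 2.4726 = 3.4726
Population G: 1 + 3.03267 = 4.03267

3.03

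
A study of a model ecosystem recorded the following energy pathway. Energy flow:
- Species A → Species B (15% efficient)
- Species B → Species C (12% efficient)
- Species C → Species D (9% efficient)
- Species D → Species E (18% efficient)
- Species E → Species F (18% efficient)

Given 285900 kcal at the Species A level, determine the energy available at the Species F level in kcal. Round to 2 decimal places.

15.01 kcal

Species B: 285900 × 0.15 = 42885 kcal
Species C: 42885 × 0.12 = 5146.2 kcal
Species D: 5146.2 × 0.09 = 463.158 kcal
Species E: 463.158 × 0.18 = 83.36844 kcal
Species F: 83.36844 × 0.18 = 15.0063192 kcal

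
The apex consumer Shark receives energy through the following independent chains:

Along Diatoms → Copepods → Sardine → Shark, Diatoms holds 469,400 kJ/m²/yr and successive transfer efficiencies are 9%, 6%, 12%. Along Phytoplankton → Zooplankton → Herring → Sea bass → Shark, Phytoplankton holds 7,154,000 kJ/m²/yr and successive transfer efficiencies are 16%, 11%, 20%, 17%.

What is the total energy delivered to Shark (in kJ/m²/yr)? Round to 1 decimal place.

4585.1 kJ/m²/yr

Via Diatoms: 469400 × 0.09 × 0.06 × 0.12 = 304.1712 kJ/m²/yr
Via Phytoplankton: 7154000 × 0.16 × 0.11 × 0.2 × 0.17 = 4280.9536 kJ/m²/yr
Total at Shark: 304.1712 + 4280.9536 = 4585.1248 kJ/m²/yr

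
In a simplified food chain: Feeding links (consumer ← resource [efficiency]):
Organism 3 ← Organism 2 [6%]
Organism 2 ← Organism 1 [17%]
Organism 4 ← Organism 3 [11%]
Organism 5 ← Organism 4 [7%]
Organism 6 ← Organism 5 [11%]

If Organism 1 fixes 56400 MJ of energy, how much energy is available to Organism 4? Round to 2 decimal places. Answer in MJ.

63.28 MJ

Organism 2: 56400 × 0.17 = 9588 MJ
Organism 3: 9588 × 0.06 = 575.28 MJ
Organism 4: 575.28 × 0.11 = 63.2808 MJ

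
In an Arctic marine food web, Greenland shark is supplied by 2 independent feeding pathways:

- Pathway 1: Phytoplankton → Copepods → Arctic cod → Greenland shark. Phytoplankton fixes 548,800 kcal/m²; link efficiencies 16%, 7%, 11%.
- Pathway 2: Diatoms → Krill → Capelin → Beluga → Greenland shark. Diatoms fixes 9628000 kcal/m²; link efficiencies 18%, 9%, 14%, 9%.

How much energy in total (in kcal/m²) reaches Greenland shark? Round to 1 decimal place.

2641.4 kcal/m²

Pathway 1: 548800 × 0.16 × 0.07 × 0.11 = 676.1216 kcal/m²
Pathway 2: 9628000 × 0.18 × 0.09 × 0.14 × 0.09 = 1965.26736 kcal/m²
Total at Greenland shark: 676.1216 + 1965.26736 = 2641.38896 kcal/m²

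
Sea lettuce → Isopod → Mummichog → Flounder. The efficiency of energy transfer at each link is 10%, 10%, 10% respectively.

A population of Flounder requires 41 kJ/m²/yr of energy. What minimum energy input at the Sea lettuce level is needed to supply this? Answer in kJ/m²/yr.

41000 kJ/m²/yr

Cumulative transfer efficiency: 0.1 × 0.1 × 0.1 = 0.001
Sea lettuce energy = 41 / 0.001 = 41000 kJ/m²/yr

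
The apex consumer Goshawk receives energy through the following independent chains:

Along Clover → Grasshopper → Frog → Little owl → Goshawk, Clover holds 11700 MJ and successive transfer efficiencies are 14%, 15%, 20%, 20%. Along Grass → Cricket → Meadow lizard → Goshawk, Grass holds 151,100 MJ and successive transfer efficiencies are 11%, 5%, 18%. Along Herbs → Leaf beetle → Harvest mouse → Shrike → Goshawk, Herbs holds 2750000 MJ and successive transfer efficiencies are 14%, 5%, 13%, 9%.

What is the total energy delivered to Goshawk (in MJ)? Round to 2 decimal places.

384.64 MJ

Via Clover: 11700 × 0.14 × 0.15 × 0.2 × 0.2 = 9.828 MJ
Via Grass: 151100 × 0.11 × 0.05 × 0.18 = 149.589 MJ
Via Herbs: 2750000 × 0.14 × 0.05 × 0.13 × 0.09 = 225.225 MJ
Total at Goshawk: 9.828 + 149.589 + 225.225 = 384.642 MJ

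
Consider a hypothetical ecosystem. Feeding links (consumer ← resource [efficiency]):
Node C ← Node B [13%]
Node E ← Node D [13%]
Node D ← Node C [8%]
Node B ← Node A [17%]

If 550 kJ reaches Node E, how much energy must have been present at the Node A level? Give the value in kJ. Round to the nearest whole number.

Cumulative transfer efficiency: 0.17 × 0.13 × 0.08 × 0.13 = 0.00022984
Node A energy = 550 / 0.00022984 = 2392969 kJ

2392969 kJ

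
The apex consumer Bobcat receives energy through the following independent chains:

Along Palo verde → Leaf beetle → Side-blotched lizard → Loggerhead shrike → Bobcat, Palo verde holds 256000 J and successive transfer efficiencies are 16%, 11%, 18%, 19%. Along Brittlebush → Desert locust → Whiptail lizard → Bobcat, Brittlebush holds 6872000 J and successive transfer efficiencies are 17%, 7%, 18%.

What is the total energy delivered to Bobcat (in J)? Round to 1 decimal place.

14873.9 J

Via Palo verde: 256000 × 0.16 × 0.11 × 0.18 × 0.19 = 154.09152 J
Via Brittlebush: 6872000 × 0.17 × 0.07 × 0.18 = 14719.824 J
Total at Bobcat: 154.09152 + 14719.824 = 14873.91552 J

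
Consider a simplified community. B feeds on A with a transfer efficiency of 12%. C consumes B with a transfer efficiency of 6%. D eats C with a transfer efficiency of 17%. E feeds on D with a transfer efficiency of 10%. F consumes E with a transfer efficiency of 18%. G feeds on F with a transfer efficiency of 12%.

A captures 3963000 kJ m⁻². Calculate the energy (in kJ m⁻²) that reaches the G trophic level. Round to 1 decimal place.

B: 3963000 × 0.12 = 475560 kJ m⁻²
C: 475560 × 0.06 = 28533.6 kJ m⁻²
D: 28533.6 × 0.17 = 4850.712 kJ m⁻²
E: 4850.712 × 0.1 = 485.0712 kJ m⁻²
F: 485.0712 × 0.18 = 87.312816 kJ m⁻²
G: 87.312816 × 0.12 = 10.47753792 kJ m⁻²

10.5 kJ m⁻²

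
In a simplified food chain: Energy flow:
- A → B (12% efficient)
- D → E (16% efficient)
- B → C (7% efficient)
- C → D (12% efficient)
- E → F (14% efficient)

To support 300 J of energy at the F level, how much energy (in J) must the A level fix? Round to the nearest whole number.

13286565 J

Cumulative transfer efficiency: 0.12 × 0.07 × 0.12 × 0.16 × 0.14 = 0.0000225792
A energy = 300 / 0.0000225792 = 13286565 J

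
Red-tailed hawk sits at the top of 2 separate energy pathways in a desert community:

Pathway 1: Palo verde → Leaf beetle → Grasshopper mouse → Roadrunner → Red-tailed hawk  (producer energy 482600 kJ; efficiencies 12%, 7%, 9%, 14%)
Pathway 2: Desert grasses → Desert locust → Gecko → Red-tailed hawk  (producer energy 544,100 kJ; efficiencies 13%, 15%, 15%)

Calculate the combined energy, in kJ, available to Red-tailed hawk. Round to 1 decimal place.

1642.6 kJ

Pathway 1: 482600 × 0.12 × 0.07 × 0.09 × 0.14 = 51.078384 kJ
Pathway 2: 544100 × 0.13 × 0.15 × 0.15 = 1591.4925 kJ
Total at Red-tailed hawk: 51.078384 + 1591.4925 = 1642.570884 kJ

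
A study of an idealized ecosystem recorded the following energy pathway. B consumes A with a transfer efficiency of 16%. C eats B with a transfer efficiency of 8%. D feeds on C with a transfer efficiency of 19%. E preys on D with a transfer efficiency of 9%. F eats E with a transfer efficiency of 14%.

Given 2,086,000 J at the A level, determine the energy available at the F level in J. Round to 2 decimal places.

B: 2086000 × 0.16 = 333760 J
C: 333760 × 0.08 = 26700.8 J
D: 26700.8 × 0.19 = 5073.152 J
E: 5073.152 × 0.09 = 456.58368 J
F: 456.58368 × 0.14 = 63.9217152 J

63.92 J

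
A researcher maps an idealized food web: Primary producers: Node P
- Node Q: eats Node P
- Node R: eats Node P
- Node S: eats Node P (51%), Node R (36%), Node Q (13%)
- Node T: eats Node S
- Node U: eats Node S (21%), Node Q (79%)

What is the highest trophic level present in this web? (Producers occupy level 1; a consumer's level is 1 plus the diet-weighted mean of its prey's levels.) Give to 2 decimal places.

3.49

Node Q: 1 + 1 = 2
Node R: 1 + 1 = 2
Node S: 1 + (0.51×1 + 0.36×2 + 0.13×2) = 2.49
Node T: 1 + 2.49 = 3.49
Node U: 1 + (0.21×2.49 + 0.79×2) = 3.1029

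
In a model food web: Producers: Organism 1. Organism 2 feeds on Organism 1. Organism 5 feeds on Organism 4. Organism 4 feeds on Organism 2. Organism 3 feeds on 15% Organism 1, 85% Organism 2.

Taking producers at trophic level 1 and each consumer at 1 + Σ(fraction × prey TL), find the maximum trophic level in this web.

4

Organism 2: 1 + 1 = 2
Organism 3: 1 + (0.15×1 + 0.85×2) = 2.85
Organism 4: 1 + 2 = 3
Organism 5: 1 + 3 = 4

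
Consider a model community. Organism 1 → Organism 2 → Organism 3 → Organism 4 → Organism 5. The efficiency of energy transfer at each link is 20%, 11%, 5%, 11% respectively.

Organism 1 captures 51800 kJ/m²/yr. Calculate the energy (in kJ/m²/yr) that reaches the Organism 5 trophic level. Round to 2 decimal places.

6.27 kJ/m²/yr

Organism 2: 51800 × 0.2 = 10360 kJ/m²/yr
Organism 3: 10360 × 0.11 = 1139.6 kJ/m²/yr
Organism 4: 1139.6 × 0.05 = 56.98 kJ/m²/yr
Organism 5: 56.98 × 0.11 = 6.2678 kJ/m²/yr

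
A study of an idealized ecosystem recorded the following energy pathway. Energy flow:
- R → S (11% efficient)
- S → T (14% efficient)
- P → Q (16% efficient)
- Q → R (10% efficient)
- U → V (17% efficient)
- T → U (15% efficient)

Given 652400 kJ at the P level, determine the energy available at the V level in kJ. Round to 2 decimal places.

Q: 652400 × 0.16 = 104384 kJ
R: 104384 × 0.1 = 10438.4 kJ
S: 10438.4 × 0.11 = 1148.224 kJ
T: 1148.224 × 0.14 = 160.75136 kJ
U: 160.75136 × 0.15 = 24.112704 kJ
V: 24.112704 × 0.17 = 4.09915968 kJ

4.10 kJ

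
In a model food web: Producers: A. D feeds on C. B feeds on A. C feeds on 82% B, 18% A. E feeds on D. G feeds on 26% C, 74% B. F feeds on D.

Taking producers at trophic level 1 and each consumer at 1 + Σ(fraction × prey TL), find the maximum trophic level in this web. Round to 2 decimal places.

4.82

B: 1 + 1 = 2
C: 1 + (0.82×2 + 0.18×1) = 2.82
D: 1 + 2.82 = 3.82
E: 1 + 3.82 = 4.82
F: 1 + 3.82 = 4.82
G: 1 + (0.26×2.82 + 0.74×2) = 3.2132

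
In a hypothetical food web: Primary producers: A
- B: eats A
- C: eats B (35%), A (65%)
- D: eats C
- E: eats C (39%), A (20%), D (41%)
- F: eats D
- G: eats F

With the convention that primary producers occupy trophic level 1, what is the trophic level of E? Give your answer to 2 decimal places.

B: 1 + 1 = 2
C: 1 + (0.35×2 + 0.65×1) = 2.35
D: 1 + 2.35 = 3.35
E: 1 + (0.39×2.35 + 0.2×1 + 0.41×3.35) = 3.49
F: 1 + 3.35 = 4.35
G: 1 + 4.35 = 5.35

3.49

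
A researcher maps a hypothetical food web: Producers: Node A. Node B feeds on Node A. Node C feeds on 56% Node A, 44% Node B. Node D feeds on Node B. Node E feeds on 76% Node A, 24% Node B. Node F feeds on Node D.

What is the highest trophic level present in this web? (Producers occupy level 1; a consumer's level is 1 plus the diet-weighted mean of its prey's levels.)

4

Node B: 1 + 1 = 2
Node C: 1 + (0.56×1 + 0.44×2) = 2.44
Node D: 1 + 2 = 3
Node E: 1 + (0.76×1 + 0.24×2) = 2.24
Node F: 1 + 3 = 4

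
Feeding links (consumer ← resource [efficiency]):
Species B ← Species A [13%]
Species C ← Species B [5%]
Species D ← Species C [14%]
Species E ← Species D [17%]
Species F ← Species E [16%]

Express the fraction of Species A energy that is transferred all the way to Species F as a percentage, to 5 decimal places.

Product of link efficiencies: 0.13 × 0.05 × 0.14 × 0.17 × 0.16 = 0.000024752
As a percentage: 0.000024752 × 100 = 0.00248%

0.00248%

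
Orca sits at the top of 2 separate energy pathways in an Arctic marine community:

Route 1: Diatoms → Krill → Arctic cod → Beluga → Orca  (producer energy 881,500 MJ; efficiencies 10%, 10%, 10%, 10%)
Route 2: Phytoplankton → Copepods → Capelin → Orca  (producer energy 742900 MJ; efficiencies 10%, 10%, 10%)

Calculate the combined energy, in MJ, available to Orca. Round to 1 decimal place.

831.1 MJ

Route 1: 881500 × 0.1 × 0.1 × 0.1 × 0.1 = 88.15 MJ
Route 2: 742900 × 0.1 × 0.1 × 0.1 = 742.9 MJ
Total at Orca: 88.15 + 742.9 = 831.05 MJ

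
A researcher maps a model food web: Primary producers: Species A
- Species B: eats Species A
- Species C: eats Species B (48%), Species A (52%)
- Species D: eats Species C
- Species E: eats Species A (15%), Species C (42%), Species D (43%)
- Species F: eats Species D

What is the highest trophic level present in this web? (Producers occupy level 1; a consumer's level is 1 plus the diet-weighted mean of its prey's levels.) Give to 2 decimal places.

4.48

Species B: 1 + 1 = 2
Species C: 1 + (0.48×2 + 0.52×1) = 2.48
Species D: 1 + 2.48 = 3.48
Species E: 1 + (0.15×1 + 0.42×2.48 + 0.43×3.48) = 3.688
Species F: 1 + 3.48 = 4.48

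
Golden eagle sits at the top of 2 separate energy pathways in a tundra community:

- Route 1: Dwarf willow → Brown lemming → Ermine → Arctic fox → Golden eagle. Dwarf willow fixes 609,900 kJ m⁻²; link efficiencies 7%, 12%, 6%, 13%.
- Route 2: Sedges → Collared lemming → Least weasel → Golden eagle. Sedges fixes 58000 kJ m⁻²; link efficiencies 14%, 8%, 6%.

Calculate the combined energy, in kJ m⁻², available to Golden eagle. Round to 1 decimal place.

78.9 kJ m⁻²

Route 1: 609900 × 0.07 × 0.12 × 0.06 × 0.13 = 39.960648 kJ m⁻²
Route 2: 58000 × 0.14 × 0.08 × 0.06 = 38.976 kJ m⁻²
Total at Golden eagle: 39.960648 + 38.976 = 78.936648 kJ m⁻²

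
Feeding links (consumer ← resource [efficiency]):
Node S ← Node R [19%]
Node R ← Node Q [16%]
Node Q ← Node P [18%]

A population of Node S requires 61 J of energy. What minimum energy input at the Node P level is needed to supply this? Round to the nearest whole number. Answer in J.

Cumulative transfer efficiency: 0.18 × 0.16 × 0.19 = 0.005472
Node P energy = 61 / 0.005472 = 11148 J

11148 J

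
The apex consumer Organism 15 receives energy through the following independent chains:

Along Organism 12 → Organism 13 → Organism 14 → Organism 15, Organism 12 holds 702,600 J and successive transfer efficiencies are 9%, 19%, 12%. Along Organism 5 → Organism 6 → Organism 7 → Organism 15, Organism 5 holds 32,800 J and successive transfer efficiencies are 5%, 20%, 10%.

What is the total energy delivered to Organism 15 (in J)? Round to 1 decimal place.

1474.5 J

Via Organism 12: 702600 × 0.09 × 0.19 × 0.12 = 1441.7352 J
Via Organism 5: 32800 × 0.05 × 0.2 × 0.1 = 32.8 J
Total at Organism 15: 1441.7352 + 32.8 = 1474.5352 J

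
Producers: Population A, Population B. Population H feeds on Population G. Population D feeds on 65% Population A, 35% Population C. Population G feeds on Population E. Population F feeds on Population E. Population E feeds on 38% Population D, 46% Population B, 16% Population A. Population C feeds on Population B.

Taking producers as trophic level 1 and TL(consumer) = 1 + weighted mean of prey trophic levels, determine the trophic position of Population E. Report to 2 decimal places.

Population C: 1 + 1 = 2
Population D: 1 + (0.65×1 + 0.35×2) = 2.35
Population E: 1 + (0.38×2.35 + 0.46×1 + 0.16×1) = 2.513
Population F: 1 + 2.513 = 3.513
Population G: 1 + 2.513 = 3.513
Population H: 1 + 3.513 = 4.513

2.51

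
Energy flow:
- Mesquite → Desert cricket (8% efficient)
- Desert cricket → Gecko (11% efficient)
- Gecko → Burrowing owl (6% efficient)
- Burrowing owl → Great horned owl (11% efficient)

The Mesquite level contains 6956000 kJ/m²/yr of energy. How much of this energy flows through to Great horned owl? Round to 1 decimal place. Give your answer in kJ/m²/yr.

Desert cricket: 6956000 × 0.08 = 556480 kJ/m²/yr
Gecko: 556480 × 0.11 = 61212.8 kJ/m²/yr
Burrowing owl: 61212.8 × 0.06 = 3672.768 kJ/m²/yr
Great horned owl: 3672.768 × 0.11 = 404.00448 kJ/m²/yr

404.0 kJ/m²/yr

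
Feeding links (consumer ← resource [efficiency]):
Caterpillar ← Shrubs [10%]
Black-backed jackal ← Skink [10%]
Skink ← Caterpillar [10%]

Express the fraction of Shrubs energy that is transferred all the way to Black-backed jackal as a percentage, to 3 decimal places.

0.100%

Product of link efficiencies: 0.1 × 0.1 × 0.1 = 0.001
As a percentage: 0.001 × 100 = 0.100%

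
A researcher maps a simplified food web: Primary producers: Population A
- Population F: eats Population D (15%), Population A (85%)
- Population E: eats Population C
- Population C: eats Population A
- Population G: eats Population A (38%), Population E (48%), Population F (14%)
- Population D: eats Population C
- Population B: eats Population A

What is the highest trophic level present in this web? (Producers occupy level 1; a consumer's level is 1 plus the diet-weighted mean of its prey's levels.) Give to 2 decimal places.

Population B: 1 + 1 = 2
Population C: 1 + 1 = 2
Population D: 1 + 2 = 3
Population E: 1 + 2 = 3
Population F: 1 + (0.15×3 + 0.85×1) = 2.3
Population G: 1 + (0.38×1 + 0.48×3 + 0.14×2.3) = 3.142

3.14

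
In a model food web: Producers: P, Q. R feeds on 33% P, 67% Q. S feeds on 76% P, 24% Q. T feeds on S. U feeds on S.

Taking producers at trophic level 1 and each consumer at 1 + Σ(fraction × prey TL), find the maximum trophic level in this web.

R: 1 + (0.33×1 + 0.67×1) = 2
S: 1 + (0.76×1 + 0.24×1) = 2
T: 1 + 2 = 3
U: 1 + 2 = 3

3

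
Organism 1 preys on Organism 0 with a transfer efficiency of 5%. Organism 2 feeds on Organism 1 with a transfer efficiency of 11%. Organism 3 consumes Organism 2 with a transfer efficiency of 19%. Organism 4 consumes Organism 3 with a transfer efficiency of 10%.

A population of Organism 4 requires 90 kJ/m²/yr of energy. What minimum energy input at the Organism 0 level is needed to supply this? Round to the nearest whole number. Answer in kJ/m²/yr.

861244 kJ/m²/yr

Cumulative transfer efficiency: 0.05 × 0.11 × 0.19 × 0.1 = 0.0001045
Organism 0 energy = 90 / 0.0001045 = 861244 kJ/m²/yr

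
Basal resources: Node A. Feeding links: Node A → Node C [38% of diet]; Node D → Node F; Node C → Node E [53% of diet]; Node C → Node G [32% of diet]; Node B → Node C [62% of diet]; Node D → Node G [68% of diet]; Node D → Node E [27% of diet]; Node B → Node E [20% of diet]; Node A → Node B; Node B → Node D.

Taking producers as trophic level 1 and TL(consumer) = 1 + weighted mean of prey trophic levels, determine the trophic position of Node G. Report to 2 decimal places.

Node B: 1 + 1 = 2
Node C: 1 + (0.62×2 + 0.38×1) = 2.62
Node D: 1 + 2 = 3
Node E: 1 + (0.53×2.62 + 0.2×2 + 0.27×3) = 3.5986
Node F: 1 + 3 = 4
Node G: 1 + (0.68×3 + 0.32×2.62) = 3.8784

3.88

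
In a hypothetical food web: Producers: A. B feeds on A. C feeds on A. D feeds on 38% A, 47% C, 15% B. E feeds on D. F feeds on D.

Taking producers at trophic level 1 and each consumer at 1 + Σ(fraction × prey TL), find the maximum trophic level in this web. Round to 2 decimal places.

B: 1 + 1 = 2
C: 1 + 1 = 2
D: 1 + (0.38×1 + 0.47×2 + 0.15×2) = 2.62
E: 1 + 2.62 = 3.62
F: 1 + 2.62 = 3.62

3.62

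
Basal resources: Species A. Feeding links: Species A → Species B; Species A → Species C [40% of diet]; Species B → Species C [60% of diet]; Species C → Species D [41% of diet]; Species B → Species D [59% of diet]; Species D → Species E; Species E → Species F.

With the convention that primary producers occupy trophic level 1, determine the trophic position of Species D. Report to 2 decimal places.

3.25

Species B: 1 + 1 = 2
Species C: 1 + (0.4×1 + 0.6×2) = 2.6
Species D: 1 + (0.41×2.6 + 0.59×2) = 3.246
Species E: 1 + 3.246 = 4.246
Species F: 1 + 4.246 = 5.246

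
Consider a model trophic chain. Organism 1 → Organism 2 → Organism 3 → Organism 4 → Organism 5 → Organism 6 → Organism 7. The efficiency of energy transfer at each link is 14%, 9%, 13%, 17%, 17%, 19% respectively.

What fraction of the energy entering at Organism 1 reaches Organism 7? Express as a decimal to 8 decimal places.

Product of link efficiencies: 0.14 × 0.09 × 0.13 × 0.17 × 0.17 × 0.19 = 0.000008994258

0.00000899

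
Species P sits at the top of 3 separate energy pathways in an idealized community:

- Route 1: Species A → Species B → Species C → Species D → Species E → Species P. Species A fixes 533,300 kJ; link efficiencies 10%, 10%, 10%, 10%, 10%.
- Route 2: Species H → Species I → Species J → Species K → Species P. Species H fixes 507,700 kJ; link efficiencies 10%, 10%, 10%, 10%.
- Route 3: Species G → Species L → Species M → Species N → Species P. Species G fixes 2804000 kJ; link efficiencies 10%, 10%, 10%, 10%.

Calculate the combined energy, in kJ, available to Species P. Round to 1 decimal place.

Route 1: 533300 × 0.1 × 0.1 × 0.1 × 0.1 × 0.1 = 5.333 kJ
Route 2: 507700 × 0.1 × 0.1 × 0.1 × 0.1 = 50.77 kJ
Route 3: 2804000 × 0.1 × 0.1 × 0.1 × 0.1 = 280.4 kJ
Total at Species P: 5.333 + 50.77 + 280.4 = 336.503 kJ

336.5 kJ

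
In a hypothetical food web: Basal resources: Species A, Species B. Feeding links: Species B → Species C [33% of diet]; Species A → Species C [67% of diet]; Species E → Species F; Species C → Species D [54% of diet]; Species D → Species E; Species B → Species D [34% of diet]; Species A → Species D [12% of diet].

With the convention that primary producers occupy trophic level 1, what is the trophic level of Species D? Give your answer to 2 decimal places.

2.54

Species C: 1 + (0.67×1 + 0.33×1) = 2
Species D: 1 + (0.54×2 + 0.12×1 + 0.34×1) = 2.54
Species E: 1 + 2.54 = 3.54
Species F: 1 + 3.54 = 4.54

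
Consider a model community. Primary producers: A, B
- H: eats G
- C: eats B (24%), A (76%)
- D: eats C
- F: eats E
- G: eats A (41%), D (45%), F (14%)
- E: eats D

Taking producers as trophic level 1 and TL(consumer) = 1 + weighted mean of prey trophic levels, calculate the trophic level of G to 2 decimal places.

C: 1 + (0.24×1 + 0.76×1) = 2
D: 1 + 2 = 3
E: 1 + 3 = 4
F: 1 + 4 = 5
G: 1 + (0.41×1 + 0.45×3 + 0.14×5) = 3.46
H: 1 + 3.46 = 4.46

3.46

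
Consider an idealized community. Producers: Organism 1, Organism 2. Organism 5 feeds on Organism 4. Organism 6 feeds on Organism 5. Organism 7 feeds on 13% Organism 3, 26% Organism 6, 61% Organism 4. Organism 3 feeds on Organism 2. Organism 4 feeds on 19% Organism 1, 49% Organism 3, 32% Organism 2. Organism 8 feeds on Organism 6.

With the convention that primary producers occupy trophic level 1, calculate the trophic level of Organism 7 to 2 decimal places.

Organism 3: 1 + 1 = 2
Organism 4: 1 + (0.19×1 + 0.49×2 + 0.32×1) = 2.49
Organism 5: 1 + 2.49 = 3.49
Organism 6: 1 + 3.49 = 4.49
Organism 7: 1 + (0.13×2 + 0.26×4.49 + 0.61×2.49) = 3.9463
Organism 8: 1 + 4.49 = 5.49

3.95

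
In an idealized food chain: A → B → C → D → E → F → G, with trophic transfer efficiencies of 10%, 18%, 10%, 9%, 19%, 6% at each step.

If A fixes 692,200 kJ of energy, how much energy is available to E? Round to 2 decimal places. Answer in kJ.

B: 692200 × 0.1 = 69220 kJ
C: 69220 × 0.18 = 12459.6 kJ
D: 12459.6 × 0.1 = 1245.96 kJ
E: 1245.96 × 0.09 = 112.1364 kJ

112.14 kJ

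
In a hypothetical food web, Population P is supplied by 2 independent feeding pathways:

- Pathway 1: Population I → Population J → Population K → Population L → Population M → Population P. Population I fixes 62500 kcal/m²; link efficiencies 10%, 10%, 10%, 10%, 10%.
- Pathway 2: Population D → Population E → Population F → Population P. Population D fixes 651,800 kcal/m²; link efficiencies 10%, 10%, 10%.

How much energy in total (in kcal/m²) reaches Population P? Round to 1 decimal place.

Pathway 1: 62500 × 0.1 × 0.1 × 0.1 × 0.1 × 0.1 = 0.625 kcal/m²
Pathway 2: 651800 × 0.1 × 0.1 × 0.1 = 651.8 kcal/m²
Total at Population P: 0.625 + 651.8 = 652.425 kcal/m²

652.4 kcal/m²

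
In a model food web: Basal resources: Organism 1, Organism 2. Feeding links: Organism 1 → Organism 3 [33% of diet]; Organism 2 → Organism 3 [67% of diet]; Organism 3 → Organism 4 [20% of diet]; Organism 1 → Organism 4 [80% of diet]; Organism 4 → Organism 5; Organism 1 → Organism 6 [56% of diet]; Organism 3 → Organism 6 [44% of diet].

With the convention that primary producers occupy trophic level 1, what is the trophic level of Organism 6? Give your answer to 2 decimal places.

Organism 3: 1 + (0.33×1 + 0.67×1) = 2
Organism 4: 1 + (0.2×2 + 0.8×1) = 2.2
Organism 5: 1 + 2.2 = 3.2
Organism 6: 1 + (0.56×1 + 0.44×2) = 2.44

2.44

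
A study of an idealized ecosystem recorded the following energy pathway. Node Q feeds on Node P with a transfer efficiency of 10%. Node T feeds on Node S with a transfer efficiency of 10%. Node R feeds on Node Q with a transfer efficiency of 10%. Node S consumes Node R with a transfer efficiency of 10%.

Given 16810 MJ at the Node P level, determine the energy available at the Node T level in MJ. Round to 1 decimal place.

Node Q: 16810 × 0.1 = 1681 MJ
Node R: 1681 × 0.1 = 168.1 MJ
Node S: 168.1 × 0.1 = 16.81 MJ
Node T: 16.81 × 0.1 = 1.681 MJ

1.7 MJ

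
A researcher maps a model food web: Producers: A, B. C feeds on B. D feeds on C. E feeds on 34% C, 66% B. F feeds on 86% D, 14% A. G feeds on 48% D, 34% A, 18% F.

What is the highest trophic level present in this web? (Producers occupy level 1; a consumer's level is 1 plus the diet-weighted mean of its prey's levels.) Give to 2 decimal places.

3.72

C: 1 + 1 = 2
D: 1 + 2 = 3
E: 1 + (0.34×2 + 0.66×1) = 2.34
F: 1 + (0.86×3 + 0.14×1) = 3.72
G: 1 + (0.48×3 + 0.34×1 + 0.18×3.72) = 3.4496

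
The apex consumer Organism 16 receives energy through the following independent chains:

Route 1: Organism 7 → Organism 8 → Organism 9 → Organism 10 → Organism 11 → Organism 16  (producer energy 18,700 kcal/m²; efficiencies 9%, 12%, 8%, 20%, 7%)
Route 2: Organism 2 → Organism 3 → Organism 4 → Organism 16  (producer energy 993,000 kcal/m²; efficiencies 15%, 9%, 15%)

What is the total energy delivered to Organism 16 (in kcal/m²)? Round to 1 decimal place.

Route 1: 18700 × 0.09 × 0.12 × 0.08 × 0.2 × 0.07 = 0.2261952 kcal/m²
Route 2: 993000 × 0.15 × 0.09 × 0.15 = 2010.825 kcal/m²
Total at Organism 16: 0.2261952 + 2010.825 = 2011.0511952 kcal/m²

2011.1 kcal/m²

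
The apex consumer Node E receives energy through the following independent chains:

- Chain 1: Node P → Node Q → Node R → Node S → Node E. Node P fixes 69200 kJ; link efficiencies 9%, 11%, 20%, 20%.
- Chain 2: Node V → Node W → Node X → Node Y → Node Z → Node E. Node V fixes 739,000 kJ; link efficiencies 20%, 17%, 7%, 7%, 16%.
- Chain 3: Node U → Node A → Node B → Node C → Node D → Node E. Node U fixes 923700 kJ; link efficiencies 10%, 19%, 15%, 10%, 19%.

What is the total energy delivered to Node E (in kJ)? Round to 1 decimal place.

97.1 kJ

Chain 1: 69200 × 0.09 × 0.11 × 0.2 × 0.2 = 27.4032 kJ
Chain 2: 739000 × 0.2 × 0.17 × 0.07 × 0.07 × 0.16 = 19.698784 kJ
Chain 3: 923700 × 0.1 × 0.19 × 0.15 × 0.1 × 0.19 = 50.018355 kJ
Total at Node E: 27.4032 + 19.698784 + 50.018355 = 97.120339 kJ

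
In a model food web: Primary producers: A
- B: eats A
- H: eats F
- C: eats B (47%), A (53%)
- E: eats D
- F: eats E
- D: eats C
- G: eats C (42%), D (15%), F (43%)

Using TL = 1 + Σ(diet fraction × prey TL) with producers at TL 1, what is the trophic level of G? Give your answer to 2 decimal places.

B: 1 + 1 = 2
C: 1 + (0.47×2 + 0.53×1) = 2.47
D: 1 + 2.47 = 3.47
E: 1 + 3.47 = 4.47
F: 1 + 4.47 = 5.47
G: 1 + (0.42×2.47 + 0.15×3.47 + 0.43×5.47) = 4.91
H: 1 + 5.47 = 6.47

4.91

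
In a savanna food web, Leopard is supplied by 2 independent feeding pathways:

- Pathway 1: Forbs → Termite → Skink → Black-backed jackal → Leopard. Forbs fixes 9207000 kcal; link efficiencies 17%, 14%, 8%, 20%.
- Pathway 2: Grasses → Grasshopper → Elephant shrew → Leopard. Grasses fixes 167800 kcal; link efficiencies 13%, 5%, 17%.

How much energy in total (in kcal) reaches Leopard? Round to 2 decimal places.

3691.44 kcal

Pathway 1: 9207000 × 0.17 × 0.14 × 0.08 × 0.2 = 3506.0256 kcal
Pathway 2: 167800 × 0.13 × 0.05 × 0.17 = 185.419 kcal
Total at Leopard: 3506.0256 + 185.419 = 3691.4446 kcal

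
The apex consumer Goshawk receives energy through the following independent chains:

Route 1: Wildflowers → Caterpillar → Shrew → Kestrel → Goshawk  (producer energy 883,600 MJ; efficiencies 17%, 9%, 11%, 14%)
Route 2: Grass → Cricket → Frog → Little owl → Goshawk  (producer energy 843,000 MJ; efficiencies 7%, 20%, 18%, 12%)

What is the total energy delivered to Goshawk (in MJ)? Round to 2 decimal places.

Route 1: 883600 × 0.17 × 0.09 × 0.11 × 0.14 = 208.193832 MJ
Route 2: 843000 × 0.07 × 0.2 × 0.18 × 0.12 = 254.9232 MJ
Total at Goshawk: 208.193832 + 254.9232 = 463.117032 MJ

463.12 MJ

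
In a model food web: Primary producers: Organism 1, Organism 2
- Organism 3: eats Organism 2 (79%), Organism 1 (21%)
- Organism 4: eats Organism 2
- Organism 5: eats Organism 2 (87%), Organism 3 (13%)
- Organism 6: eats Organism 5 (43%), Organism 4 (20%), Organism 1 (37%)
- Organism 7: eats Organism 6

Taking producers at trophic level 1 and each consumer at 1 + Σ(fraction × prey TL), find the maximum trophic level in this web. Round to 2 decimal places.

Organism 3: 1 + (0.79×1 + 0.21×1) = 2
Organism 4: 1 + 1 = 2
Organism 5: 1 + (0.87×1 + 0.13×2) = 2.13
Organism 6: 1 + (0.43×2.13 + 0.2×2 + 0.37×1) = 2.6859
Organism 7: 1 + 2.6859 = 3.6859

3.69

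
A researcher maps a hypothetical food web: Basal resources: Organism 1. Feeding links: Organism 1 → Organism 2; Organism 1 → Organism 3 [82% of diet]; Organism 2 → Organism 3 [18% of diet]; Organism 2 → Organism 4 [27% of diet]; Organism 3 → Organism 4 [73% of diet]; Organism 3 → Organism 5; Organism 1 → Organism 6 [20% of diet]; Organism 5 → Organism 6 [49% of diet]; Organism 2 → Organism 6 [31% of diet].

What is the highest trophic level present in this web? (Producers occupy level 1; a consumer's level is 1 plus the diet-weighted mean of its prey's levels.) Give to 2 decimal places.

3.38

Organism 2: 1 + 1 = 2
Organism 3: 1 + (0.82×1 + 0.18×2) = 2.18
Organism 4: 1 + (0.27×2 + 0.73×2.18) = 3.1314
Organism 5: 1 + 2.18 = 3.18
Organism 6: 1 + (0.2×1 + 0.49×3.18 + 0.31×2) = 3.3782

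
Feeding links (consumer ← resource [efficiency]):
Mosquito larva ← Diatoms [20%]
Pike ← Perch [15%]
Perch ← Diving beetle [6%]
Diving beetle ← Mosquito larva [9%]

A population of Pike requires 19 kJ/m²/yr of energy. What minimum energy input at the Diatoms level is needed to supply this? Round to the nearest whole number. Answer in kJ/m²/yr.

Cumulative transfer efficiency: 0.2 × 0.09 × 0.06 × 0.15 = 0.000162
Diatoms energy = 19 / 0.000162 = 117284 kJ/m²/yr

117284 kJ/m²/yr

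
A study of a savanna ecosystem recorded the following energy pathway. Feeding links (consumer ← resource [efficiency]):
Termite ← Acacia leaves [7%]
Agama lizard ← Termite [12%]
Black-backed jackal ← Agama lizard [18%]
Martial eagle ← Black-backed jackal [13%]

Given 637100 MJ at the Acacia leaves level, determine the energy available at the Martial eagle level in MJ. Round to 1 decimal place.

125.2 MJ

Termite: 637100 × 0.07 = 44597 MJ
Agama lizard: 44597 × 0.12 = 5351.64 MJ
Black-backed jackal: 5351.64 × 0.18 = 963.2952 MJ
Martial eagle: 963.2952 × 0.13 = 125.228376 MJ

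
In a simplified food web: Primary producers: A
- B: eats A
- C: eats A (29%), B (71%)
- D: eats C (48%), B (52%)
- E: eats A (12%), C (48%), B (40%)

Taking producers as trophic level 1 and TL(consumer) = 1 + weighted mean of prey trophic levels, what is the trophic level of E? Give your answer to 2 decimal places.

3.22

B: 1 + 1 = 2
C: 1 + (0.29×1 + 0.71×2) = 2.71
D: 1 + (0.48×2.71 + 0.52×2) = 3.3408
E: 1 + (0.12×1 + 0.48×2.71 + 0.4×2) = 3.2208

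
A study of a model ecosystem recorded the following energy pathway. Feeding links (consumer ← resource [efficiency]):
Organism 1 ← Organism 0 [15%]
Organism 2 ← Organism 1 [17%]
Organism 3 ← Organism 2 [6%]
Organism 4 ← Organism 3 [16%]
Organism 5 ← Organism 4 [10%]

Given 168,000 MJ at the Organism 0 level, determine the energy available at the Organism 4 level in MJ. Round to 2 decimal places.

Organism 1: 168000 × 0.15 = 25200 MJ
Organism 2: 25200 × 0.17 = 4284 MJ
Organism 3: 4284 × 0.06 = 257.04 MJ
Organism 4: 257.04 × 0.16 = 41.1264 MJ

41.13 MJ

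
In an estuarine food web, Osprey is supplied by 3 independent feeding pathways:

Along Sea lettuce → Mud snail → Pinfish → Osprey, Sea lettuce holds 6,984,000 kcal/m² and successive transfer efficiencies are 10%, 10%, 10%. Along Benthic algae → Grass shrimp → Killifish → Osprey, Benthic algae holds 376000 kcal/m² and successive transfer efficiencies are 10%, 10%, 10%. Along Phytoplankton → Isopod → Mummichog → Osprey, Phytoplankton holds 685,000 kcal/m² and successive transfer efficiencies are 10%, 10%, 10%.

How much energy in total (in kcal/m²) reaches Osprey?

8045 kcal/m²

Via Sea lettuce: 6984000 × 0.1 × 0.1 × 0.1 = 6984 kcal/m²
Via Benthic algae: 376000 × 0.1 × 0.1 × 0.1 = 376 kcal/m²
Via Phytoplankton: 685000 × 0.1 × 0.1 × 0.1 = 685 kcal/m²
Total at Osprey: 6984 + 376 + 685 = 8045 kcal/m²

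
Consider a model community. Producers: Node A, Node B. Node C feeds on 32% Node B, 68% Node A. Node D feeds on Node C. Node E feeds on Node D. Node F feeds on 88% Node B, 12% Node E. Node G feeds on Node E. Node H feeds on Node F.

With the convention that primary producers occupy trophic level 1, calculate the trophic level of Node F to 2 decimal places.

Node C: 1 + (0.32×1 + 0.68×1) = 2
Node D: 1 + 2 = 3
Node E: 1 + 3 = 4
Node F: 1 + (0.88×1 + 0.12×4) = 2.36
Node G: 1 + 4 = 5
Node H: 1 + 2.36 = 3.36

2.36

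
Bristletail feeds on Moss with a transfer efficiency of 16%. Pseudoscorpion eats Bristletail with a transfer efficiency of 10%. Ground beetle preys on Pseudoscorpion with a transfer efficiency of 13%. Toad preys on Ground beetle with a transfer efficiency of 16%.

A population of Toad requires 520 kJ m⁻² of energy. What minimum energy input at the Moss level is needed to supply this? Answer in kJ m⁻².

1562500 kJ m⁻²

Cumulative transfer efficiency: 0.16 × 0.1 × 0.13 × 0.16 = 0.0003328
Moss energy = 520 / 0.0003328 = 1562500 kJ m⁻²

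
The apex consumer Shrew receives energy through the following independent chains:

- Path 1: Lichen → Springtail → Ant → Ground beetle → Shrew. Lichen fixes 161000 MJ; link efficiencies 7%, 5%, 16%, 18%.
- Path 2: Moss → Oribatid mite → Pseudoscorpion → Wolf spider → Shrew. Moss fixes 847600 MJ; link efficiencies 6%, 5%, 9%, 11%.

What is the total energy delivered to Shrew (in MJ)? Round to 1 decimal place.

Path 1: 161000 × 0.07 × 0.05 × 0.16 × 0.18 = 16.2288 MJ
Path 2: 847600 × 0.06 × 0.05 × 0.09 × 0.11 = 25.17372 MJ
Total at Shrew: 16.2288 + 25.17372 = 41.40252 MJ

41.4 MJ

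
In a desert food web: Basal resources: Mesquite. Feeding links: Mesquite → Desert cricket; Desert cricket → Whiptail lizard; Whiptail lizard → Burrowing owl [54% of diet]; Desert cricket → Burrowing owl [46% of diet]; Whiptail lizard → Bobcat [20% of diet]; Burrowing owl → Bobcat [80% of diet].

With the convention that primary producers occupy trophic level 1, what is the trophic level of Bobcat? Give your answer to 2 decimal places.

Desert cricket: 1 + 1 = 2
Whiptail lizard: 1 + 2 = 3
Burrowing owl: 1 + (0.54×3 + 0.46×2) = 3.54
Bobcat: 1 + (0.2×3 + 0.8×3.54) = 4.432

4.43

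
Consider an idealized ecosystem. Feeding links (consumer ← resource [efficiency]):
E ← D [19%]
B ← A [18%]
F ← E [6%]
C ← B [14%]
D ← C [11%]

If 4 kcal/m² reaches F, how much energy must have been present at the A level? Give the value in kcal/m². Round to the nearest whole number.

Cumulative transfer efficiency: 0.18 × 0.14 × 0.11 × 0.19 × 0.06 = 0.0000316008
A energy = 4 / 0.0000316008 = 126579 kcal/m²

126579 kcal/m²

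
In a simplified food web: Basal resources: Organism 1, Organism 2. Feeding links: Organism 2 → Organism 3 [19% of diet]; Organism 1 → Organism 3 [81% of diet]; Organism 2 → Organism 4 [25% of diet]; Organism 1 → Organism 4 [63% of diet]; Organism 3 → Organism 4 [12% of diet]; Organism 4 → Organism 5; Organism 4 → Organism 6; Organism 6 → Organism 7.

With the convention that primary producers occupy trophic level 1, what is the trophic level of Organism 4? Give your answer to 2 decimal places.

2.12

Organism 3: 1 + (0.19×1 + 0.81×1) = 2
Organism 4: 1 + (0.25×1 + 0.63×1 + 0.12×2) = 2.12
Organism 5: 1 + 2.12 = 3.12
Organism 6: 1 + 2.12 = 3.12
Organism 7: 1 + 3.12 = 4.12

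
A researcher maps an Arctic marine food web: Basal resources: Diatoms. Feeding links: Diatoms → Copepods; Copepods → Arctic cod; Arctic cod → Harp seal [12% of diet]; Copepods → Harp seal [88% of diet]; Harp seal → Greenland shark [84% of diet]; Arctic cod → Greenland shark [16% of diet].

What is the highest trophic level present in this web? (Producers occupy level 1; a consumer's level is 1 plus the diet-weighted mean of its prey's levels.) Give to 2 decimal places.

Copepods: 1 + 1 = 2
Arctic cod: 1 + 2 = 3
Harp seal: 1 + (0.12×3 + 0.88×2) = 3.12
Greenland shark: 1 + (0.84×3.12 + 0.16×3) = 4.1008

4.10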